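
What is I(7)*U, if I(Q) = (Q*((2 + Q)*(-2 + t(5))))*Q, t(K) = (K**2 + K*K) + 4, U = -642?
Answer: -14722344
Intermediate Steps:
t(K) = 4 + 2*K**2 (t(K) = (K**2 + K**2) + 4 = 2*K**2 + 4 = 4 + 2*K**2)
I(Q) = Q**2*(104 + 52*Q) (I(Q) = (Q*((2 + Q)*(-2 + (4 + 2*5**2))))*Q = (Q*((2 + Q)*(-2 + (4 + 2*25))))*Q = (Q*((2 + Q)*(-2 + (4 + 50))))*Q = (Q*((2 + Q)*(-2 + 54)))*Q = (Q*((2 + Q)*52))*Q = (Q*(104 + 52*Q))*Q = Q**2*(104 + 52*Q))
I(7)*U = (52*7**2*(2 + 7))*(-642) = (52*49*9)*(-642) = 22932*(-642) = -14722344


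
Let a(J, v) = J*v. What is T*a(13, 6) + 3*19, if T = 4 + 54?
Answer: 4581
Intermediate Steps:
T = 58
T*a(13, 6) + 3*19 = 58*(13*6) + 3*19 = 58*78 + 57 = 4524 + 57 = 4581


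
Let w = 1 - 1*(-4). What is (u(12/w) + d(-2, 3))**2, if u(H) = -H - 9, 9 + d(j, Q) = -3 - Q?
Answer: 17424/25 ≈ 696.96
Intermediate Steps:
d(j, Q) = -12 - Q (d(j, Q) = -9 + (-3 - Q) = -12 - Q)
w = 5 (w = 1 + 4 = 5)
u(H) = -9 - H
(u(12/w) + d(-2, 3))**2 = ((-9 - 12/5) + (-12 - 1*3))**2 = ((-9 - 12/5) + (-12 - 3))**2 = ((-9 - 1*12/5) - 15)**2 = ((-9 - 12/5) - 15)**2 = (-57/5 - 15)**2 = (-132/5)**2 = 17424/25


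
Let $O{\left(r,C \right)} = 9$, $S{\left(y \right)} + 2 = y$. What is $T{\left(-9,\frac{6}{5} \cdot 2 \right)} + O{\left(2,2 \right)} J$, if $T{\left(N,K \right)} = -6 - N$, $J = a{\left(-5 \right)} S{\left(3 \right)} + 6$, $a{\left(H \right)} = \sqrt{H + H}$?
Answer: $57 + 9 i \sqrt{10} \approx 57.0 + 28.461 i$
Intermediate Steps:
$a{\left(H \right)} = \sqrt{2} \sqrt{H}$ ($a{\left(H \right)} = \sqrt{2 H} = \sqrt{2} \sqrt{H}$)
$S{\left(y \right)} = -2 + y$
$J = 6 + i \sqrt{10}$ ($J = \sqrt{2} \sqrt{-5} \left(-2 + 3\right) + 6 = \sqrt{2} i \sqrt{5} \cdot 1 + 6 = i \sqrt{10} \cdot 1 + 6 = i \sqrt{10} + 6 = 6 + i \sqrt{10} \approx 6.0 + 3.1623 i$)
$T{\left(-9,\frac{6}{5} \cdot 2 \right)} + O{\left(2,2 \right)} J = \left(-6 - -9\right) + 9 \left(6 + i \sqrt{10}\right) = \left(-6 + 9\right) + \left(54 + 9 i \sqrt{10}\right) = 3 + \left(54 + 9 i \sqrt{10}\right) = 57 + 9 i \sqrt{10}$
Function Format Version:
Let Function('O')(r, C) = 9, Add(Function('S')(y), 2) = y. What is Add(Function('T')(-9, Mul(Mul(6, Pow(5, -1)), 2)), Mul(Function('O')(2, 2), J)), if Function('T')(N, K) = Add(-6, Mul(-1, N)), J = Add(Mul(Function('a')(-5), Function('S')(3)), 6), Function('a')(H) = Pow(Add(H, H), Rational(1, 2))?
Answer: Add(57, Mul(9, I, Pow(10, Rational(1, 2)))) ≈ Add(57.000, Mul(28.461, I))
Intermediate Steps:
Function('a')(H) = Mul(Pow(2, Rational(1, 2)), Pow(H, Rational(1, 2))) (Function('a')(H) = Pow(Mul(2, H), Rational(1, 2)) = Mul(Pow(2, Rational(1, 2)), Pow(H, Rational(1, 2))))
Function('S')(y) = Add(-2, y)
J = Add(6, Mul(I, Pow(10, Rational(1, 2)))) (J = Add(Mul(Mul(Pow(2, Rational(1, 2)), Pow(-5, Rational(1, 2))), Add(-2, 3)), 6) = Add(Mul(Mul(Pow(2, Rational(1, 2)), Mul(I, Pow(5, Rational(1, 2)))), 1), 6) = Add(Mul(Mul(I, Pow(10, Rational(1, 2))), 1), 6) = Add(Mul(I, Pow(10, Rational(1, 2))), 6) = Add(6, Mul(I, Pow(10, Rational(1, 2)))) ≈ Add(6.0000, Mul(3.1623, I)))
Add(Function('T')(-9, Mul(Mul(6, Pow(5, -1)), 2)), Mul(Function('O')(2, 2), J)) = Add(Add(-6, Mul(-1, -9)), Mul(9, Add(6, Mul(I, Pow(10, Rational(1, 2)))))) = Add(Add(-6, 9), Add(54, Mul(9, I, Pow(10, Rational(1, 2))))) = Add(3, Add(54, Mul(9, I, Pow(10, Rational(1, 2))))) = Add(57, Mul(9, I, Pow(10, Rational(1, 2))))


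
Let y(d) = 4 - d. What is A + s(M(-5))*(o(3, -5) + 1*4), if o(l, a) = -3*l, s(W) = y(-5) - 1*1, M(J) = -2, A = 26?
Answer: -14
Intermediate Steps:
s(W) = 8 (s(W) = (4 - 1*(-5)) - 1*1 = (4 + 5) - 1 = 9 - 1 = 8)
A + s(M(-5))*(o(3, -5) + 1*4) = 26 + 8*(-3*3 + 1*4) = 26 + 8*(-9 + 4) = 26 + 8*(-5) = 26 - 40 = -14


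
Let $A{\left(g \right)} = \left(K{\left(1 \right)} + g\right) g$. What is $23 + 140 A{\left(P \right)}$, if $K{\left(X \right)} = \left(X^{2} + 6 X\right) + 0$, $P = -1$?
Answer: $-817$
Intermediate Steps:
$K{\left(X \right)} = X^{2} + 6 X$
$A{\left(g \right)} = g \left(7 + g\right)$ ($A{\left(g \right)} = \left(1 \left(6 + 1\right) + g\right) g = \left(1 \cdot 7 + g\right) g = \left(7 + g\right) g = g \left(7 + g\right)$)
$23 + 140 A{\left(P \right)} = 23 + 140 \left(- (7 - 1)\right) = 23 + 140 \left(\left(-1\right) 6\right) = 23 + 140 \left(-6\right) = 23 - 840 = -817$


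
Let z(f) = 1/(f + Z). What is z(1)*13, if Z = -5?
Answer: -13/4 ≈ -3.2500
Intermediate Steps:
z(f) = 1/(-5 + f) (z(f) = 1/(f - 5) = 1/(-5 + f))
z(1)*13 = 13/(-5 + 1) = 13/(-4) = -¼*13 = -13/4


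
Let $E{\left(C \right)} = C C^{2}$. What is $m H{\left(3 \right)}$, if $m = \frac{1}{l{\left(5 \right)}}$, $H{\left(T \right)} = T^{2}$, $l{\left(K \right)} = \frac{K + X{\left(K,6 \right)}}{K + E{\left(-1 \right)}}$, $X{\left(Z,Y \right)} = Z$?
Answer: $\frac{18}{5} \approx 3.6$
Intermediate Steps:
$E{\left(C \right)} = C^{3}$
$l{\left(K \right)} = \frac{2 K}{-1 + K}$ ($l{\left(K \right)} = \frac{K + K}{K + \left(-1\right)^{3}} = \frac{2 K}{K - 1} = \frac{2 K}{-1 + K}$)
$m = \frac{2}{5}$ ($m = \frac{1}{2 \cdot 5 \frac{1}{-1 + 5}} = \frac{1}{2 \cdot 5 \cdot \frac{1}{4}} = \frac{1}{\frac{5}{2}} = \frac{2}{5} \approx 0.4$)
$m H{\left(3 \right)} = \frac{2 \cdot 3^{2}}{5} = \frac{2}{5} \cdot 9 = \frac{18}{5}$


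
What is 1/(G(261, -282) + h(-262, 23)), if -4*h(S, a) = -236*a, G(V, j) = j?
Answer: 1/1075 ≈ 0.00093023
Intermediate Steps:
h(S, a) = 59*a (h(S, a) = -(-59)*a = 59*a)
1/(G(261, -282) + h(-262, 23)) = 1/(-282 + 59*23) = 1/(-282 + 1357) = 1/1075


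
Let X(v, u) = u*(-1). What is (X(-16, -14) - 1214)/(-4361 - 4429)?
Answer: 40/293 ≈ 0.13652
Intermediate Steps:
X(v, u) = -u
(X(-16, -14) - 1214)/(-4361 - 4429) = (-1*(-14) - 1214)/(-4361 - 4429) = (14 - 1214)/(-8790) = -1200*(-1/8790) = 40/293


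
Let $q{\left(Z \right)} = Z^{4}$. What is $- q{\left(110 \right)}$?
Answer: $-146410000$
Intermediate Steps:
$- q{\left(110 \right)} = - 110^{4} = \left(-1\right) 146410000 = -146410000$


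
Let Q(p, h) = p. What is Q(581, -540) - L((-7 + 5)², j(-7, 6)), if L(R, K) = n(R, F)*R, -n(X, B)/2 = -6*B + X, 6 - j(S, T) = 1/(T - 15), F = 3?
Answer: 469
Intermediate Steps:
j(S, T) = 6 - 1/(-15 + T) (j(S, T) = 6 - 1/(T - 15) = 6 - 1/(-15 + T))
n(X, B) = -2*X + 12*B (n(X, B) = -2*(-6*B + X) = -2*(X - 6*B) = -2*X + 12*B)
L(R, K) = R*(36 - 2*R) (L(R, K) = (-2*R + 12*3)*R = (-2*R + 36)*R = (36 - 2*R)*R = R*(36 - 2*R))
Q(581, -540) - L((-7 + 5)², j(-7, 6)) = 581 - 2*(-7 + 5)²*(18 - (-7 + 5)²) = 581 - 2*(-2)²*(18 - 1*(-2)²) = 581 - 2*4*(18 - 1*4) = 581 - 2*4*(18 - 4) = 581 - 2*4*14 = 581 - 1*112 = 581 - 112 = 469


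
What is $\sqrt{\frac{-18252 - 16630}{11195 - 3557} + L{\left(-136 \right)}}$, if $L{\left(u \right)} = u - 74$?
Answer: $\frac{i \sqrt{3129406989}}{3819} \approx 14.648 i$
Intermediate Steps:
$L{\left(u \right)} = -74 + u$
$\sqrt{\frac{-18252 - 16630}{11195 - 3557} + L{\left(-136 \right)}} = \sqrt{\frac{-18252 - 16630}{11195 - 3557} - 210} = \sqrt{- \frac{34882}{7638} - 210} = \sqrt{\left(-34882\right) \frac{1}{7638} - 210} = \sqrt{- \frac{17441}{3819} - 210} = \sqrt{- \frac{819431}{3819}} = \frac{i \sqrt{3129406989}}{3819}$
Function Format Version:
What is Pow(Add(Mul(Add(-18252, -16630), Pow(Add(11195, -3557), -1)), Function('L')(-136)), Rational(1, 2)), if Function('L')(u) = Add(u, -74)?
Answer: Mul(Rational(1, 3819), I, Pow(3129406989, Rational(1, 2))) ≈ Mul(14.648, I)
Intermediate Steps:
Function('L')(u) = Add(-74, u)
Pow(Add(Mul(Add(-18252, -16630), Pow(Add(11195, -3557), -1)), Function('L')(-136)), Rational(1, 2)) = Pow(Add(Mul(Add(-18252, -16630), Pow(Add(11195, -3557), -1)), Add(-74, -136)), Rational(1, 2)) = Pow(Add(Mul(-34882, Pow(7638, -1)), -210), Rational(1, 2)) = Pow(Add(Mul(-34882, Rational(1, 7638)), -210), Rational(1, 2)) = Pow(Add(Rational(-17441, 3819), -210), Rational(1, 2)) = Pow(Rational(-819431, 3819), Rational(1, 2)) = Mul(Rational(1, 3819), I, Pow(3129406989, Rational(1, 2)))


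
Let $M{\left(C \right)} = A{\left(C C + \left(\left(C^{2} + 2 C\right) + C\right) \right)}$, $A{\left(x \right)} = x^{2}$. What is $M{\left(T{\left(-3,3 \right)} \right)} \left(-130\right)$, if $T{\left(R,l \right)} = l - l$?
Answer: $0$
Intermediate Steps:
$T{\left(R,l \right)} = 0$
$M{\left(C \right)} = \left(2 C^{2} + 3 C\right)^{2}$ ($M{\left(C \right)} = \left(C C + \left(\left(C^{2} + 2 C\right) + C\right)\right)^{2} = \left(C^{2} + \left(C^{2} + 3 C\right)\right)^{2} = \left(2 C^{2} + 3 C\right)^{2}$)
$M{\left(T{\left(-3,3 \right)} \right)} \left(-130\right) = 0^{2} \left(3 + 2 \cdot 0\right)^{2} \left(-130\right) = 0 \left(3 + 0\right)^{2} \left(-130\right) = 0 \cdot 3^{2} \left(-130\right) = 0 \cdot 9 \left(-130\right) = 0 \left(-130\right) = 0$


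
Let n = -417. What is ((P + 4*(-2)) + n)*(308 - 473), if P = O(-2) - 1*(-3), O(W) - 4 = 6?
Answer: 67980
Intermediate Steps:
O(W) = 10 (O(W) = 4 + 6 = 10)
P = 13 (P = 10 - 1*(-3) = 10 + 3 = 13)
((P + 4*(-2)) + n)*(308 - 473) = ((13 + 4*(-2)) - 417)*(308 - 473) = ((13 - 8) - 417)*(-165) = (5 - 417)*(-165) = -412*(-165) = 67980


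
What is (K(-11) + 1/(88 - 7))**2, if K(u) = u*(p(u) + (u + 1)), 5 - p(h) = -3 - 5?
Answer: 7139584/6561 ≈ 1088.2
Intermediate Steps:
p(h) = 13 (p(h) = 5 - (-3 - 5) = 5 - 1*(-8) = 5 + 8 = 13)
K(u) = u*(14 + u) (K(u) = u*(13 + (u + 1)) = u*(13 + (1 + u)) = u*(14 + u))
(K(-11) + 1/(88 - 7))**2 = (-11*(14 - 11) + 1/(88 - 7))**2 = (-11*3 + 1/81)**2 = (-33 + 1/81)**2 = (-2672/81)**2 = 7139584/6561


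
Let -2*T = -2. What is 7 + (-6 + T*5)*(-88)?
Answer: 95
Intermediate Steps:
T = 1 (T = -1/2*(-2) = 1)
7 + (-6 + T*5)*(-88) = 7 + (-6 + 1*5)*(-88) = 7 + (-6 + 5)*(-88) = 7 - 1*(-88) = 7 + 88 = 95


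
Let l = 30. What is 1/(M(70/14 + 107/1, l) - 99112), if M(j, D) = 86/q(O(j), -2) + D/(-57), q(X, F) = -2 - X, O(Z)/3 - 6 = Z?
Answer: -3382/335199381 ≈ -1.0090e-5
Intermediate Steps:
O(Z) = 18 + 3*Z
M(j, D) = 86/(-20 - 3*j) - D/57 (M(j, D) = 86/(-2 - (18 + 3*j)) + D/(-57) = 86/(-2 + (-18 - 3*j)) + D*(-1/57) = 86/(-20 - 3*j) - D/57)
1/(M(70/14 + 107/1, l) - 99112) = 1/((-4902 - 1*30*(20 + 3*(70/14 + 107/1)))/(57*(20 + 3*(70/14 + 107/1))) - 99112) = 1/((-4902 - 1*30*(20 + 3*(70*(1/14) + 107*1)))/(57*(20 + 3*(70*(1/14) + 107*1))) - 99112) = 1/((-4902 - 1*30*(20 + 3*(5 + 107)))/(57*(20 + 3*(5 + 107))) - 99112) = 1/((-4902 - 1*30*(20 + 3*112))/(57*(20 + 3*112)) - 99112) = 1/((-4902 - 1*30*(20 + 336))/(57*(20 + 336)) - 99112) = 1/((1/57)*(-4902 - 1*30*356)/356 - 99112) = 1/((1/57)*(1/356)*(-4902 - 10680) - 99112) = 1/((1/57)*(1/356)*(-15582) - 99112) = 1/(-2597/3382 - 99112) = 1/(-335199381/3382) = -3382/335199381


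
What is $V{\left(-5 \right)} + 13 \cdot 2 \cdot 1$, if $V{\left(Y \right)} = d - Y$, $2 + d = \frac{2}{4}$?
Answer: $\frac{59}{2} \approx 29.5$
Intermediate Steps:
$d = - \frac{3}{2}$ ($d = -2 + \frac{2}{4} = -2 + 2 \cdot \frac{1}{4} = -2 + \frac{1}{2} = - \frac{3}{2} \approx -1.5$)
$V{\left(Y \right)} = - \frac{3}{2} - Y$
$V{\left(-5 \right)} + 13 \cdot 2 \cdot 1 = \left(- \frac{3}{2} - -5\right) + 13 \cdot 2 \cdot 1 = \left(- \frac{3}{2} + 5\right) + 13 \cdot 2 = \frac{7}{2} + 26 = \frac{59}{2}$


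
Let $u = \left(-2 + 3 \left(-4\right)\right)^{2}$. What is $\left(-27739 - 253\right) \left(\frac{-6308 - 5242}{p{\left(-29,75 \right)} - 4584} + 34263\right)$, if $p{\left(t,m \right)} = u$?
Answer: $- \frac{1052202442812}{1097} \approx -9.5916 \cdot 10^{8}$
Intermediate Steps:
$u = 196$ ($u = \left(-2 - 12\right)^{2} = \left(-14\right)^{2} = 196$)
$p{\left(t,m \right)} = 196$
$\left(-27739 - 253\right) \left(\frac{-6308 - 5242}{p{\left(-29,75 \right)} - 4584} + 34263\right) = \left(-27739 - 253\right) \left(\frac{-6308 - 5242}{196 - 4584} + 34263\right) = - 27992 \left(- \frac{11550}{-4388} + 34263\right) = - 27992 \left(\left(-11550\right) \left(- \frac{1}{4388}\right) + 34263\right) = - 27992 \left(\frac{5775}{2194} + 34263\right) = \left(-27992\right) \frac{75178797}{2194} = - \frac{1052202442812}{1097}$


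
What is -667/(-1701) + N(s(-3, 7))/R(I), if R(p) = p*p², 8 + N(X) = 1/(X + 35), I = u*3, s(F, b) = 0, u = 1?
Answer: 824/8505 ≈ 0.096884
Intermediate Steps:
I = 3 (I = 1*3 = 3)
N(X) = -8 + 1/(35 + X) (N(X) = -8 + 1/(X + 35) = -8 + 1/(35 + X))
R(p) = p³
-667/(-1701) + N(s(-3, 7))/R(I) = -667/(-1701) + ((-279 - 8*0)/(35 + 0))/(3³) = -667*(-1/1701) + ((-279 + 0)/35)/27 = 667/1701 + ((1/35)*(-279))*(1/27) = 667/1701 - 279/35*1/27 = 667/1701 - 31/105 = 824/8505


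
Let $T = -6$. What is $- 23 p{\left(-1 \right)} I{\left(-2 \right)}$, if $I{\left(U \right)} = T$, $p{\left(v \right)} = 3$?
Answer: $414$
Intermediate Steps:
$I{\left(U \right)} = -6$
$- 23 p{\left(-1 \right)} I{\left(-2 \right)} = \left(-23\right) 3 \left(-6\right) = \left(-69\right) \left(-6\right) = 414$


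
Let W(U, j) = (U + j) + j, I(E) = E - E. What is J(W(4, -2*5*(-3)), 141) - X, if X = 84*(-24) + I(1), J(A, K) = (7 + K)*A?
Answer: 11488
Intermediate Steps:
I(E) = 0
W(U, j) = U + 2*j
J(A, K) = A*(7 + K)
X = -2016 (X = 84*(-24) + 0 = -2016 + 0 = -2016)
J(W(4, -2*5*(-3)), 141) - X = (4 + 2*(-2*5*(-3)))*(7 + 141) - 1*(-2016) = (4 + 2*(-10*(-3)))*148 + 2016 = (4 + 2*30)*148 + 2016 = (4 + 60)*148 + 2016 = 64*148 + 2016 = 9472 + 2016 = 11488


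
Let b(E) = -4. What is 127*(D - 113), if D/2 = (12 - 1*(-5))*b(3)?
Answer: -31623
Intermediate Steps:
D = -136 (D = 2*((12 - 1*(-5))*(-4)) = 2*((12 + 5)*(-4)) = 2*(17*(-4)) = 2*(-68) = -136)
127*(D - 113) = 127*(-136 - 113) = 127*(-249) = -31623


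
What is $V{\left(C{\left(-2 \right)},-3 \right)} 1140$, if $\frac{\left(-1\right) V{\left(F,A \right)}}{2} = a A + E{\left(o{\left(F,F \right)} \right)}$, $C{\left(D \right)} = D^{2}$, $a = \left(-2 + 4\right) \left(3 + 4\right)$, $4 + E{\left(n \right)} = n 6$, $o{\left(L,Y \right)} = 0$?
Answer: $104880$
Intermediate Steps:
$E{\left(n \right)} = -4 + 6 n$ ($E{\left(n \right)} = -4 + n 6 = -4 + 6 n$)
$a = 14$ ($a = 2 \cdot 7 = 14$)
$V{\left(F,A \right)} = 8 - 28 A$ ($V{\left(F,A \right)} = - 2 \left(14 A + \left(-4 + 6 \cdot 0\right)\right) = - 2 \left(14 A + \left(-4 + 0\right)\right) = - 2 \left(14 A - 4\right) = - 2 \left(-4 + 14 A\right) = 8 - 28 A$)
$V{\left(C{\left(-2 \right)},-3 \right)} 1140 = \left(8 - -84\right) 1140 = \left(8 + 84\right) 1140 = 92 \cdot 1140 = 104880$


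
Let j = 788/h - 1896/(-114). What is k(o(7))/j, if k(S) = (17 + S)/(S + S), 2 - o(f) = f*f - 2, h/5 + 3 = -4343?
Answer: 289009/15416343 ≈ 0.018747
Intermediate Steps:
h = -21730 (h = -15 + 5*(-4343) = -15 - 21715 = -21730)
o(f) = 4 - f² (o(f) = 2 - (f*f - 2) = 2 - (f² - 2) = 2 - (-2 + f²) = 2 + (2 - f²) = 4 - f²)
j = 3425854/206435 (j = 788/(-21730) - 1896/(-114) = 788*(-1/21730) - 1896*(-1/114) = -394/10865 + 316/19 = 3425854/206435 ≈ 16.595)
k(S) = (17 + S)/(2*S) (k(S) = (17 + S)/((2*S)) = (17 + S)*(1/(2*S)) = (17 + S)/(2*S))
k(o(7))/j = ((17 + (4 - 1*7²))/(2*(4 - 1*7²)))/(3425854/206435) = ((17 + (4 - 1*49))/(2*(4 - 1*49)))*(206435/3425854) = ((17 + (4 - 49))/(2*(4 - 49)))*(206435/3425854) = ((½)*(17 - 45)/(-45))*(206435/3425854) = ((½)*(-1/45)*(-28))*(206435/3425854) = (14/45)*(206435/3425854) = 289009/15416343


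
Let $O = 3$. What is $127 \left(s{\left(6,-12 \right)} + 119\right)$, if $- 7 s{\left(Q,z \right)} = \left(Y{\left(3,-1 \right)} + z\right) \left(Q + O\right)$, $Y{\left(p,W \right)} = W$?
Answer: $\frac{120650}{7} \approx 17236.0$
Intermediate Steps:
$s{\left(Q,z \right)} = - \frac{\left(-1 + z\right) \left(3 + Q\right)}{7}$ ($s{\left(Q,z \right)} = - \frac{\left(-1 + z\right) \left(Q + 3\right)}{7} = - \frac{\left(-1 + z\right) \left(3 + Q\right)}{7}$)
$127 \left(s{\left(6,-12 \right)} + 119\right) = 127 \left(\left(\frac{3}{7} - - \frac{36}{7} + \frac{1}{7} \cdot 6 - \frac{6}{7} \left(-12\right)\right) + 119\right) = 127 \left(\left(\frac{3}{7} + \frac{36}{7} + \frac{6}{7} + \frac{72}{7}\right) + 119\right) = 127 \left(\frac{117}{7} + 119\right) = 127 \cdot \frac{950}{7} = \frac{120650}{7}$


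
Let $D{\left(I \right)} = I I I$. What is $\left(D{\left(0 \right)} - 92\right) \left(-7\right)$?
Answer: $644$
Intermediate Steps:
$D{\left(I \right)} = I^{3}$ ($D{\left(I \right)} = I^{2} I = I^{3}$)
$\left(D{\left(0 \right)} - 92\right) \left(-7\right) = \left(0^{3} - 92\right) \left(-7\right) = \left(0 - 92\right) \left(-7\right) = \left(-92\right) \left(-7\right) = 644$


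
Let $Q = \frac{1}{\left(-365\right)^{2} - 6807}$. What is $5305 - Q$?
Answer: $\frac{670647489}{126418} \approx 5305.0$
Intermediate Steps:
$Q = \frac{1}{126418}$ ($Q = \frac{1}{133225 - 6807} = \frac{1}{126418} \approx 7.9103 \cdot 10^{-6}$)
$5305 - Q = 5305 - \frac{1}{126418} = \frac{670647489}{126418}$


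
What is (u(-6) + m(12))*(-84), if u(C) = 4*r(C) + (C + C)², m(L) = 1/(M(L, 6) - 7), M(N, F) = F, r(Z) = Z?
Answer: -9996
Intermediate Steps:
m(L) = -1 (m(L) = 1/(6 - 7) = 1/(-1) = -1)
u(C) = 4*C + 4*C² (u(C) = 4*C + (C + C)² = 4*C + (2*C)² = 4*C + 4*C²)
(u(-6) + m(12))*(-84) = (4*(-6)*(1 - 6) - 1)*(-84) = (4*(-6)*(-5) - 1)*(-84) = (120 - 1)*(-84) = 119*(-84) = -9996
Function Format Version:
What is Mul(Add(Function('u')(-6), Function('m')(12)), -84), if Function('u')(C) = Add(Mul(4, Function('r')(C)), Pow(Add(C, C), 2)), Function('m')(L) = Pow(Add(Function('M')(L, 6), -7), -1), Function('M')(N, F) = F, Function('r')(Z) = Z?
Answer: -9996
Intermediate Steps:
Function('m')(L) = -1 (Function('m')(L) = Pow(Add(6, -7), -1) = Pow(-1, -1) = -1)
Function('u')(C) = Add(Mul(4, C), Mul(4, Pow(C, 2))) (Function('u')(C) = Add(Mul(4, C), Pow(Add(C, C), 2)) = Add(Mul(4, C), Pow(Mul(2, C), 2)) = Add(Mul(4, C), Mul(4, Pow(C, 2))))
Mul(Add(Function('u')(-6), Function('m')(12)), -84) = Mul(Add(Mul(4, -6, Add(1, -6)), -1), -84) = Mul(Add(Mul(4, -6, -5), -1), -84) = Mul(Add(120, -1), -84) = Mul(119, -84) = -9996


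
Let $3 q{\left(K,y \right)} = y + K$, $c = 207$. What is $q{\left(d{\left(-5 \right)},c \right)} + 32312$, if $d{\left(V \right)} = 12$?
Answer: $32385$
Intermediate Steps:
$q{\left(K,y \right)} = \frac{K}{3} + \frac{y}{3}$ ($q{\left(K,y \right)} = \frac{y + K}{3} = \frac{K + y}{3} = \frac{K}{3} + \frac{y}{3}$)
$q{\left(d{\left(-5 \right)},c \right)} + 32312 = \left(\frac{1}{3} \cdot 12 + \frac{1}{3} \cdot 207\right) + 32312 = \left(4 + 69\right) + 32312 = 73 + 32312 = 32385$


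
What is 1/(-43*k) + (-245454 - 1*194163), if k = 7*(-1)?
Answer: -132324716/301 ≈ -4.3962e+5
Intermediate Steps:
k = -7
1/(-43*k) + (-245454 - 1*194163) = 1/(-43*(-7)) + (-245454 - 1*194163) = 1/301 + (-245454 - 194163) = 1/301 - 439617 = -132324716/301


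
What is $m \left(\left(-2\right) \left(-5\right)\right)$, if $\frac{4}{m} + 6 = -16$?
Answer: $- \frac{20}{11} \approx -1.8182$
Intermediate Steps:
$m = - \frac{2}{11}$ ($m = \frac{4}{-6 - 16} = \frac{4}{-22} = 4 \left(- \frac{1}{22}\right) = - \frac{2}{11} \approx -0.18182$)
$m \left(\left(-2\right) \left(-5\right)\right) = - \frac{2 \left(\left(-2\right) \left(-5\right)\right)}{11} = \left(- \frac{2}{11}\right) 10 = - \frac{20}{11}$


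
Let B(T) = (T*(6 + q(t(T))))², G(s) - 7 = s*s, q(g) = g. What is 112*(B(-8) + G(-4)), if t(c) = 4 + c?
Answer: 31248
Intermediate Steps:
G(s) = 7 + s² (G(s) = 7 + s*s = 7 + s²)
B(T) = T²*(10 + T)² (B(T) = (T*(6 + (4 + T)))² = (T*(10 + T))² = T²*(10 + T)²)
112*(B(-8) + G(-4)) = 112*((-8)²*(10 - 8)² + (7 + (-4)²)) = 112*(64*2² + (7 + 16)) = 112*(64*4 + 23) = 112*(256 + 23) = 112*279 = 31248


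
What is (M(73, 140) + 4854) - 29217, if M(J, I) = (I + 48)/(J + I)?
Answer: -5189131/213 ≈ -24362.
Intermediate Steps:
M(J, I) = (48 + I)/(I + J)
(M(73, 140) + 4854) - 29217 = ((48 + 140)/(140 + 73) + 4854) - 29217 = (188/213 + 4854) - 29217 = 1034090/213 - 29217 = -5189131/213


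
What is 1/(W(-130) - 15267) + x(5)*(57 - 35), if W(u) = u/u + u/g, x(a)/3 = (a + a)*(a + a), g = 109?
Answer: 10983218291/1664124 ≈ 6600.0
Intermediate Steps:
x(a) = 12*a² (x(a) = 3*((a + a)*(a + a)) = 3*((2*a)*(2*a)) = 3*(4*a²) = 12*a²)
W(u) = 1 + u/109 (W(u) = u/u + u/109 = 1 + u*(1/109) = 1 + u/109)
1/(W(-130) - 15267) + x(5)*(57 - 35) = 1/((1 + (1/109)*(-130)) - 15267) + (12*5²)*(57 - 35) = 1/((1 - 130/109) - 15267) + (12*25)*22 = 1/(-21/109 - 15267) + 300*22 = 1/(-1664124/109) + 6600 = -109/1664124 + 6600 = 10983218291/1664124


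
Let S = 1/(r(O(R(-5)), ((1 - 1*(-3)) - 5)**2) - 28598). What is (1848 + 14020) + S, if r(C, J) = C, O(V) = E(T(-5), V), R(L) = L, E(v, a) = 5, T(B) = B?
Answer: 453713723/28593 ≈ 15868.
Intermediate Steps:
O(V) = 5
S = -1/28593 (S = 1/(5 - 28598) = 1/(-28593) = -1/28593 ≈ -3.4974e-5)
(1848 + 14020) + S = (1848 + 14020) - 1/28593 = 15868 - 1/28593 = 453713723/28593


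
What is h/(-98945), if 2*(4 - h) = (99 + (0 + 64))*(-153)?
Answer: -24947/197890 ≈ -0.12607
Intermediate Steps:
h = 24947/2 (h = 4 - (99 + (0 + 64))*(-153)/2 = 4 - (99 + 64)*(-153)/2 = 4 - 163*(-153)/2 = 4 - ½*(-24939) = 4 + 24939/2 = 24947/2 ≈ 12474.)
h/(-98945) = (24947/2)/(-98945) = (24947/2)*(-1/98945) = -24947/197890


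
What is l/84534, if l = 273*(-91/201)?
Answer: -8281/5663778 ≈ -0.0014621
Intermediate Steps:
l = -8281/67 (l = 273*(-91*1/201) = 273*(-91/201) = -8281/67 ≈ -123.60)
l/84534 = -8281/67/84534 = -8281/67*1/84534 = -8281/5663778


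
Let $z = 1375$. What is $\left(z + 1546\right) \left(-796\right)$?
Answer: $-2325116$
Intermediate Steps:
$\left(z + 1546\right) \left(-796\right) = \left(1375 + 1546\right) \left(-796\right) = 2921 \left(-796\right) = -2325116$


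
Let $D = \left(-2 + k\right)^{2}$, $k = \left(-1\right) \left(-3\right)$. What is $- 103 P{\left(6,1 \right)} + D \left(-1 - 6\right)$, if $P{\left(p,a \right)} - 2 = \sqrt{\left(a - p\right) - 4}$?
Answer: $-213 - 309 i \approx -213.0 - 309.0 i$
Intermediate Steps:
$k = 3$
$D = 1$ ($D = \left(-2 + 3\right)^{2} = 1^{2} = 1$)
$P{\left(p,a \right)} = 2 + \sqrt{-4 + a - p}$ ($P{\left(p,a \right)} = 2 + \sqrt{\left(a - p\right) - 4} = 2 + \sqrt{-4 + a - p}$)
$- 103 P{\left(6,1 \right)} + D \left(-1 - 6\right) = - 103 \left(2 + \sqrt{-4 + 1 - 6}\right) + 1 \left(-1 - 6\right) = - 103 \left(2 + \sqrt{-4 + 1 - 6}\right) + 1 \left(-7\right) = - 103 \left(2 + \sqrt{-9}\right) - 7 = - 103 \left(2 + 3 i\right) - 7 = \left(-206 - 309 i\right) - 7 = -213 - 309 i$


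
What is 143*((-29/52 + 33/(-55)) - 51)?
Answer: -149171/20 ≈ -7458.5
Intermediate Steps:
143*((-29/52 + 33/(-55)) - 51) = 143*((-29*1/52 + 33*(-1/55)) - 51) = 143*((-29/52 - ⅗) - 51) = 143*(-301/260 - 51) = 143*(-13561/260) = -149171/20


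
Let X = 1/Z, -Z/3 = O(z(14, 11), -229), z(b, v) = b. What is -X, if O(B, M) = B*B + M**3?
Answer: -1/36026379 ≈ -2.7757e-8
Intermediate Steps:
O(B, M) = B**2 + M**3
Z = 36026379 (Z = -3*(14**2 + (-229)**3) = -3*(196 - 12008989) = -3*(-12008793) = 36026379)
X = 1/36026379 ≈ 2.7757e-8
-X = -1*1/36026379 = -1/36026379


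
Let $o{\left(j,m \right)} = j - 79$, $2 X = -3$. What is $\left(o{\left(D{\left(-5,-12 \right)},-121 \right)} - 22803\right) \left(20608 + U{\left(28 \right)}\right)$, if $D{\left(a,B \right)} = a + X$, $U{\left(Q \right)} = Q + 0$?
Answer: $-472327086$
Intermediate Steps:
$X = - \frac{3}{2}$ ($X = \frac{1}{2} \left(-3\right) = - \frac{3}{2} \approx -1.5$)
$U{\left(Q \right)} = Q$
$D{\left(a,B \right)} = - \frac{3}{2} + a$ ($D{\left(a,B \right)} = a - \frac{3}{2} = - \frac{3}{2} + a$)
$o{\left(j,m \right)} = -79 + j$
$\left(o{\left(D{\left(-5,-12 \right)},-121 \right)} - 22803\right) \left(20608 + U{\left(28 \right)}\right) = \left(\left(-79 - \frac{13}{2}\right) - 22803\right) \left(20608 + 28\right) = \left(\left(-79 - \frac{13}{2}\right) - 22803\right) 20636 = \left(- \frac{171}{2} - 22803\right) 20636 = \left(- \frac{45777}{2}\right) 20636 = -472327086$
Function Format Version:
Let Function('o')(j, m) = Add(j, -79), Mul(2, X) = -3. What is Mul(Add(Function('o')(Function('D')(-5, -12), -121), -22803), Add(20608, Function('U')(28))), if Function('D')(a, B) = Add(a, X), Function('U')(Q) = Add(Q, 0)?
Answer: -472327086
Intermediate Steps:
X = Rational(-3, 2) (X = Mul(Rational(1, 2), -3) = Rational(-3, 2) ≈ -1.5000)
Function('U')(Q) = Q
Function('D')(a, B) = Add(Rational(-3, 2), a) (Function('D')(a, B) = Add(a, Rational(-3, 2)) = Add(Rational(-3, 2), a))
Function('o')(j, m) = Add(-79, j)
Mul(Add(Function('o')(Function('D')(-5, -12), -121), -22803), Add(20608, Function('U')(28))) = Mul(Add(Add(-79, Add(Rational(-3, 2), -5)), -22803), Add(20608, 28)) = Mul(Add(Add(-79, Rational(-13, 2)), -22803), 20636) = Mul(Add(Rational(-171, 2), -22803), 20636) = Mul(Rational(-45777, 2), 20636) = -472327086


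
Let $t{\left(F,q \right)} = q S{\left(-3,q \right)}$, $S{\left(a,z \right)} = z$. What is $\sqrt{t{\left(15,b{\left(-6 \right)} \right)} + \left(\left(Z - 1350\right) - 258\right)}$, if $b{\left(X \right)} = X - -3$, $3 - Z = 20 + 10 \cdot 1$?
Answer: $i \sqrt{1626} \approx 40.324 i$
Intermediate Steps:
$Z = -27$ ($Z = 3 - \left(20 + 10 \cdot 1\right) = 3 - \left(20 + 10\right) = 3 - 30 = -27$)
$b{\left(X \right)} = 3 + X$ ($b{\left(X \right)} = X + 3 = 3 + X$)
$t{\left(F,q \right)} = q^{2}$ ($t{\left(F,q \right)} = q q = q^{2}$)
$\sqrt{t{\left(15,b{\left(-6 \right)} \right)} + \left(\left(Z - 1350\right) - 258\right)} = \sqrt{\left(3 - 6\right)^{2} - 1635} = \sqrt{\left(-3\right)^{2} - 1635} = \sqrt{9 - 1635} = \sqrt{-1626} = i \sqrt{1626}$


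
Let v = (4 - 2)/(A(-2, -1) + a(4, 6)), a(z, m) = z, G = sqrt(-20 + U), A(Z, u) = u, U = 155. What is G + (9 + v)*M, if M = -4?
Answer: -116/3 + 3*sqrt(15) ≈ -27.048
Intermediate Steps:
G = 3*sqrt(15) (G = sqrt(-20 + 155) = sqrt(135) = 3*sqrt(15) ≈ 11.619)
v = 2/3 (v = (4 - 2)/(-1 + 4) = 2/3 ≈ 0.66667)
G + (9 + v)*M = 3*sqrt(15) + (9 + 2/3)*(-4) = 3*sqrt(15) + (29/3)*(-4) = 3*sqrt(15) - 116/3 = -116/3 + 3*sqrt(15)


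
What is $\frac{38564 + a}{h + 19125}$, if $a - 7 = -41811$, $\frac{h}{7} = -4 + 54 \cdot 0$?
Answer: $- \frac{3240}{19097} \approx -0.16966$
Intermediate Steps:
$h = -28$ ($h = 7 \left(-4 + 54 \cdot 0\right) = 7 \left(-4 + 0\right) = 7 \left(-4\right) = -28$)
$a = -41804$ ($a = 7 - 41811 = -41804$)
$\frac{38564 + a}{h + 19125} = \frac{38564 - 41804}{-28 + 19125} = - \frac{3240}{19097}$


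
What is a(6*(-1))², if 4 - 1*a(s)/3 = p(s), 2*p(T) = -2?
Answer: 225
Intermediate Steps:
p(T) = -1 (p(T) = (½)*(-2) = -1)
a(s) = 15 (a(s) = 12 - 3*(-1) = 12 + 3 = 15)
a(6*(-1))² = 15² = 225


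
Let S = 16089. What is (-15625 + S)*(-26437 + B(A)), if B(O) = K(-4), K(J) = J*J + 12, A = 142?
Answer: -12253776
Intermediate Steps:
K(J) = 12 + J**2 (K(J) = J**2 + 12 = 12 + J**2)
B(O) = 28 (B(O) = 12 + (-4)**2 = 12 + 16 = 28)
(-15625 + S)*(-26437 + B(A)) = (-15625 + 16089)*(-26437 + 28) = 464*(-26409) = -12253776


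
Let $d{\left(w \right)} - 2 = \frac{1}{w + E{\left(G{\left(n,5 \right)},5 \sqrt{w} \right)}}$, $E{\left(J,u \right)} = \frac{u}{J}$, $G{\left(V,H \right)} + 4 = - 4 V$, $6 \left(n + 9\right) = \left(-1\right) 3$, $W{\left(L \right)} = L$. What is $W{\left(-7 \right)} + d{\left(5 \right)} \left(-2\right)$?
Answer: $- \frac{65617}{5755} + \frac{68 \sqrt{5}}{5755} \approx -11.375$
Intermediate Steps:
$n = - \frac{19}{2}$ ($n = -9 + \frac{\left(-1\right) 3}{6} = -9 + \frac{1}{6} \left(-3\right) = -9 - \frac{1}{2} = - \frac{19}{2} \approx -9.5$)
$G{\left(V,H \right)} = -4 - 4 V$
$d{\left(w \right)} = 2 + \frac{1}{w + \frac{5 \sqrt{w}}{34}}$ ($d{\left(w \right)} = 2 + \frac{1}{w + \frac{5 \sqrt{w}}{-4 - -38}} = 2 + \frac{1}{w + \frac{5 \sqrt{w}}{-4 + 38}} = 2 + \frac{1}{w + \frac{5 \sqrt{w}}{34}}$)
$W{\left(-7 \right)} + d{\left(5 \right)} \left(-2\right) = -7 + \frac{2 \left(17 + 5 \sqrt{5} + 34 \cdot 5\right)}{5 \sqrt{5} + 34 \cdot 5} \left(-2\right) = -7 + \frac{2 \left(17 + 5 \sqrt{5} + 170\right)}{5 \sqrt{5} + 170} \left(-2\right) = -7 + \frac{2 \left(187 + 5 \sqrt{5}\right)}{170 + 5 \sqrt{5}} \left(-2\right) = -7 - \frac{4 \left(187 + 5 \sqrt{5}\right)}{170 + 5 \sqrt{5}}$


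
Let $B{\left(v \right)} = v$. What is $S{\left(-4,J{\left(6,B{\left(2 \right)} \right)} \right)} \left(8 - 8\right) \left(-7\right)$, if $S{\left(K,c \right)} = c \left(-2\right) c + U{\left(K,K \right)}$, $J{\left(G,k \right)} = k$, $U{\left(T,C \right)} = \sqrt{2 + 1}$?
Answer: $0$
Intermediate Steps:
$U{\left(T,C \right)} = \sqrt{3}$
$S{\left(K,c \right)} = \sqrt{3} - 2 c^{2}$ ($S{\left(K,c \right)} = c \left(-2\right) c + \sqrt{3} = - 2 c c + \sqrt{3} = - 2 c^{2} + \sqrt{3} = \sqrt{3} - 2 c^{2}$)
$S{\left(-4,J{\left(6,B{\left(2 \right)} \right)} \right)} \left(8 - 8\right) \left(-7\right) = \left(\sqrt{3} - 2 \cdot 2^{2}\right) \left(8 - 8\right) \left(-7\right) = \left(\sqrt{3} - 8\right) 0 \left(-7\right) = \left(-8 + \sqrt{3}\right) 0 \left(-7\right) = 0 \left(-7\right) = 0$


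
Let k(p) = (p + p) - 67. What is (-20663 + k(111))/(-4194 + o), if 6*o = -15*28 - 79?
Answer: 123048/25663 ≈ 4.7948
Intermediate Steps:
k(p) = -67 + 2*p (k(p) = 2*p - 67 = -67 + 2*p)
o = -499/6 (o = (-15*28 - 79)/6 = (-420 - 79)/6 = (1/6)*(-499) = -499/6 ≈ -83.167)
(-20663 + k(111))/(-4194 + o) = (-20663 + (-67 + 2*111))/(-4194 - 499/6) = (-20663 + (-67 + 222))/(-25663/6) = (-20663 + 155)*(-6/25663) = -20508*(-6/25663) = 123048/25663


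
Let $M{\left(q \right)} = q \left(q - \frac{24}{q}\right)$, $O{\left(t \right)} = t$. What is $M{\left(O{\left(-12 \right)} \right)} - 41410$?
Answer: $-41290$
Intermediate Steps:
$M{\left(O{\left(-12 \right)} \right)} - 41410 = \left(-24 + \left(-12\right)^{2}\right) - 41410 = \left(-24 + 144\right) - 41410 = 120 - 41410 = -41290$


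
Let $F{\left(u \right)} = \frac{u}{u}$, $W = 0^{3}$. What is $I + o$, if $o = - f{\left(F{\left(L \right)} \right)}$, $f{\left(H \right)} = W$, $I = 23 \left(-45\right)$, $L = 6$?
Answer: $-1035$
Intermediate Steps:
$W = 0$
$I = -1035$
$F{\left(u \right)} = 1$
$f{\left(H \right)} = 0$
$o = 0$ ($o = \left(-1\right) 0 = 0$)
$I + o = -1035 + 0 = -1035$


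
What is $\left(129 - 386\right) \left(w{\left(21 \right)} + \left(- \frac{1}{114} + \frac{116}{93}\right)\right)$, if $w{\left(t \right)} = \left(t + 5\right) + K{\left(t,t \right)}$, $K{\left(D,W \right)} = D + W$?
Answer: $- \frac{20961691}{1178} \approx -17794.0$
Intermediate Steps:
$w{\left(t \right)} = 5 + 3 t$ ($w{\left(t \right)} = \left(t + 5\right) + \left(t + t\right) = \left(5 + t\right) + 2 t = 5 + 3 t$)
$\left(129 - 386\right) \left(w{\left(21 \right)} + \left(- \frac{1}{114} + \frac{116}{93}\right)\right) = \left(129 - 386\right) \left(\left(5 + 3 \cdot 21\right) + \left(- \frac{1}{114} + \frac{116}{93}\right)\right) = - 257 \left(\left(5 + 63\right) + \left(\left(-1\right) \frac{1}{114} + 116 \cdot \frac{1}{93}\right)\right) = - 257 \left(68 + \left(- \frac{1}{114} + \frac{116}{93}\right)\right) = - 257 \left(68 + \frac{1459}{1178}\right) = \left(-257\right) \frac{81563}{1178} = - \frac{20961691}{1178}$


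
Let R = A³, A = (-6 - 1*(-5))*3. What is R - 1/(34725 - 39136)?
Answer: -119096/4411 ≈ -27.000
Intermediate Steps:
A = -3 (A = (-6 + 5)*3 = -1*3 = -3)
R = -27 (R = (-3)³ = -27)
R - 1/(34725 - 39136) = -27 - 1/(34725 - 39136) = -27 - 1/(-4411) = -27 - 1*(-1/4411) = -27 + 1/4411 = -119096/4411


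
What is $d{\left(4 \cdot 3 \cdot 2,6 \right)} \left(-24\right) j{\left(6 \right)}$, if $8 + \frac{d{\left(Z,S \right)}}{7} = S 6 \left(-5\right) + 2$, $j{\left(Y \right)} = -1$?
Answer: $-31248$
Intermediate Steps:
$d{\left(Z,S \right)} = -42 - 210 S$ ($d{\left(Z,S \right)} = -56 + 7 \left(S 6 \left(-5\right) + 2\right) = -56 + 7 \left(S \left(-30\right) + 2\right) = -56 + 7 \left(- 30 S + 2\right) = -56 + 7 \left(2 - 30 S\right) = -56 - \left(-14 + 210 S\right) = -42 - 210 S$)
$d{\left(4 \cdot 3 \cdot 2,6 \right)} \left(-24\right) j{\left(6 \right)} = \left(-42 - 1260\right) \left(-24\right) \left(-1\right) = \left(-1302\right) \left(-24\right) \left(-1\right) = 31248 \left(-1\right) = -31248$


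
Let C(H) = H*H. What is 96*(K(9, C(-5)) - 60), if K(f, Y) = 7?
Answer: -5088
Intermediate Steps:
C(H) = H²
96*(K(9, C(-5)) - 60) = 96*(7 - 60) = 96*(-53) = -5088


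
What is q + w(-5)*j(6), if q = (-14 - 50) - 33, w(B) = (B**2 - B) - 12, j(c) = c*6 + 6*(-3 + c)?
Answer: 875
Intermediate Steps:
j(c) = -18 + 12*c (j(c) = 6*c + (-18 + 6*c) = -18 + 12*c)
w(B) = -12 + B**2 - B
q = -97 (q = -64 - 33 = -97)
q + w(-5)*j(6) = -97 + (-12 + (-5)**2 - 1*(-5))*(-18 + 12*6) = -97 + (-12 + 25 + 5)*(-18 + 72) = -97 + 18*54 = -97 + 972 = 875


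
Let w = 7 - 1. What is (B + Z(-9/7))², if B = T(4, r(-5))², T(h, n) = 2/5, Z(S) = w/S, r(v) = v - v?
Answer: 114244/5625 ≈ 20.310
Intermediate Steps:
r(v) = 0
w = 6
Z(S) = 6/S
T(h, n) = ⅖ (T(h, n) = 2*(⅕) = ⅖)
B = 4/25 (B = (⅖)² = 4/25 ≈ 0.16000)
(B + Z(-9/7))² = (4/25 + 6/((-9/7)))² = (4/25 + 6/((-9*⅐)))² = (4/25 + 6/(-9/7))² = (4/25 + 6*(-7/9))² = (4/25 - 14/3)² = (-338/75)² = 114244/5625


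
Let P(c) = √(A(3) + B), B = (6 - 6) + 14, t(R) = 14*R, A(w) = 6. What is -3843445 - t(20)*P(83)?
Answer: -3843445 - 560*√5 ≈ -3.8447e+6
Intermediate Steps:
B = 14 (B = 0 + 14 = 14)
P(c) = 2*√5 (P(c) = √(6 + 14) = √20 = 2*√5)
-3843445 - t(20)*P(83) = -3843445 - 14*20*2*√5 = -3843445 - 280*2*√5 = -3843445 - 560*√5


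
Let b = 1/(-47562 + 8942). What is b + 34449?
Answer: 1330420379/38620 ≈ 34449.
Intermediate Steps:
b = -1/38620 (b = 1/(-38620) = -1/38620 ≈ -2.5893e-5)
b + 34449 = -1/38620 + 34449 = 1330420379/38620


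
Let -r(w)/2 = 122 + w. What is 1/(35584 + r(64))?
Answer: 1/35212 ≈ 2.8399e-5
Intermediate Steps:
r(w) = -244 - 2*w (r(w) = -2*(122 + w) = -244 - 2*w)
1/(35584 + r(64)) = 1/(35584 + (-244 - 2*64)) = 1/(35584 + (-244 - 128)) = 1/(35584 - 372) = 1/35212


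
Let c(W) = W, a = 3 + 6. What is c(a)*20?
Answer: 180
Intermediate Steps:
a = 9
c(a)*20 = 9*20 = 180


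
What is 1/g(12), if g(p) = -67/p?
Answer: -12/67 ≈ -0.17910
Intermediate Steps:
1/g(12) = 1/(-67/12) = -12/67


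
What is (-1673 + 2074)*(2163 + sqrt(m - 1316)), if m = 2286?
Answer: 867363 + 401*sqrt(970) ≈ 8.7985e+5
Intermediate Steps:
(-1673 + 2074)*(2163 + sqrt(m - 1316)) = (-1673 + 2074)*(2163 + sqrt(2286 - 1316)) = 401*(2163 + sqrt(970)) = 867363 + 401*sqrt(970)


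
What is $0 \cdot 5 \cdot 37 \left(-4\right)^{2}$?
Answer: $0$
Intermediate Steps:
$0 \cdot 5 \cdot 37 \left(-4\right)^{2} = 0 \cdot 37 \cdot 16 = 0 \cdot 16 = 0$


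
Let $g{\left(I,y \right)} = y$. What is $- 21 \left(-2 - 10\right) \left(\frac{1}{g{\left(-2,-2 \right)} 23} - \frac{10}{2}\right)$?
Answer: $- \frac{29106}{23} \approx -1265.5$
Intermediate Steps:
$- 21 \left(-2 - 10\right) \left(\frac{1}{g{\left(-2,-2 \right)} 23} - \frac{10}{2}\right) = - 21 \left(-2 - 10\right) \left(\frac{1}{\left(-2\right) 23} - \frac{10}{2}\right) = - 21 \left(-2 - 10\right) \left(\left(- \frac{1}{2}\right) \frac{1}{23} - 5\right) = \left(-21\right) \left(-12\right) \left(- \frac{1}{46} - 5\right) = 252 \left(- \frac{231}{46}\right) = - \frac{29106}{23}$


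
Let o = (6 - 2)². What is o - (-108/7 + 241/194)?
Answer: 40993/1358 ≈ 30.186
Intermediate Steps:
o = 16 (o = 4² = 16)
o - (-108/7 + 241/194) = 16 - (-108/7 + 241/194) = 16 - 1*(-19265/1358) = 16 + 19265/1358 = 40993/1358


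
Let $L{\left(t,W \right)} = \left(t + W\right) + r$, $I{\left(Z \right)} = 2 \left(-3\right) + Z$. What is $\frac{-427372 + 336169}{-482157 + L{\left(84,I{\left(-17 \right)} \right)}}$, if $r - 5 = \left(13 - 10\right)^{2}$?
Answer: $\frac{30401}{160694} \approx 0.18919$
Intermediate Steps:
$r = 14$ ($r = 5 + \left(13 - 10\right)^{2} = 5 + 3^{2} = 5 + 9 = 14$)
$I{\left(Z \right)} = -6 + Z$
$L{\left(t,W \right)} = 14 + W + t$ ($L{\left(t,W \right)} = \left(t + W\right) + 14 = \left(W + t\right) + 14 = 14 + W + t$)
$\frac{-427372 + 336169}{-482157 + L{\left(84,I{\left(-17 \right)} \right)}} = \frac{-427372 + 336169}{-482157 + \left(14 - 23 + 84\right)} = - \frac{91203}{-482157 + \left(14 - 23 + 84\right)} = - \frac{91203}{-482157 + 75} = - \frac{91203}{-482082} = \left(-91203\right) \left(- \frac{1}{482082}\right) = \frac{30401}{160694}$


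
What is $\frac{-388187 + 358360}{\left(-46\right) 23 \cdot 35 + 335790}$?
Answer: $- \frac{4261}{42680} \approx -0.099836$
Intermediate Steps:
$\frac{-388187 + 358360}{\left(-46\right) 23 \cdot 35 + 335790} = - \frac{29827}{\left(-1058\right) 35 + 335790} = - \frac{29827}{-37030 + 335790} = - \frac{29827}{298760} = \left(-29827\right) \frac{1}{298760} = - \frac{4261}{42680}$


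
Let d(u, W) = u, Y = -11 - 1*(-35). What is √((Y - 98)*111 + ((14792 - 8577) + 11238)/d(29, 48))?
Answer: I*√6401837/29 ≈ 87.248*I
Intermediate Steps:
Y = 24 (Y = -11 + 35 = 24)
√((Y - 98)*111 + ((14792 - 8577) + 11238)/d(29, 48)) = √((24 - 98)*111 + ((14792 - 8577) + 11238)/29) = √(-74*111 + (6215 + 11238)*(1/29)) = √(-8214 + 17453*(1/29)) = √(-8214 + 17453/29) = √(-220753/29) = I*√6401837/29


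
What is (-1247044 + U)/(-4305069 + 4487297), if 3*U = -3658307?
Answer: -7399439/546684 ≈ -13.535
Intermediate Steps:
U = -3658307/3 (U = (⅓)*(-3658307) = -3658307/3 ≈ -1.2194e+6)
(-1247044 + U)/(-4305069 + 4487297) = (-1247044 - 3658307/3)/(-4305069 + 4487297) = -7399439/3/182228 = -7399439/3*1/182228 = -7399439/546684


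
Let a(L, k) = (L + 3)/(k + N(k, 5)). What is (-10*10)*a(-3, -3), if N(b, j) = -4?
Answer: 0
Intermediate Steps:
a(L, k) = (3 + L)/(-4 + k) (a(L, k) = (L + 3)/(k - 4) = (3 + L)/(-4 + k))
(-10*10)*a(-3, -3) = (-10*10)*((3 - 3)/(-4 - 3)) = -100*0/(-7) = -(-100)*0/7 = -100*0 = 0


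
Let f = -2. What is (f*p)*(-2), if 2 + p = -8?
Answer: -40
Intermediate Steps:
p = -10 (p = -2 - 8 = -10)
(f*p)*(-2) = -2*(-10)*(-2) = 20*(-2) = -40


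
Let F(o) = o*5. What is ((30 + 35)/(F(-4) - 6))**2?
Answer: 25/4 ≈ 6.2500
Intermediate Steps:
F(o) = 5*o
((30 + 35)/(F(-4) - 6))**2 = ((30 + 35)/(5*(-4) - 6))**2 = (65/(-20 - 6))**2 = (65/(-26))**2 = (65*(-1/26))**2 = (-5/2)**2 = 25/4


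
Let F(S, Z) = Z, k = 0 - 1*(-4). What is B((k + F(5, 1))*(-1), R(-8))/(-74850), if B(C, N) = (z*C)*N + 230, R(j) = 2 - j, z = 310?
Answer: 509/2495 ≈ 0.20401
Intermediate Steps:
k = 4 (k = 0 + 4 = 4)
B(C, N) = 230 + 310*C*N (B(C, N) = (310*C)*N + 230 = 310*C*N + 230 = 230 + 310*C*N)
B((k + F(5, 1))*(-1), R(-8))/(-74850) = (230 + 310*((4 + 1)*(-1))*(2 - 1*(-8)))/(-74850) = (230 + 310*(5*(-1))*(2 + 8))*(-1/74850) = (230 + 310*(-5)*10)*(-1/74850) = (230 - 15500)*(-1/74850) = -15270*(-1/74850) = 509/2495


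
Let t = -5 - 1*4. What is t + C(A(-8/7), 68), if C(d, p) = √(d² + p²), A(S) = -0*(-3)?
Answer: 59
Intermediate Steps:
A(S) = 0 (A(S) = -1*0 = 0)
t = -9 (t = -5 - 4 = -9)
t + C(A(-8/7), 68) = -9 + √(0² + 68²) = -9 + √(0 + 4624) = -9 + √4624 = -9 + 68 = 59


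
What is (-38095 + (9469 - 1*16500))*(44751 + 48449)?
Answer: -4205743200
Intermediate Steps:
(-38095 + (9469 - 1*16500))*(44751 + 48449) = (-38095 + (9469 - 16500))*93200 = (-38095 - 7031)*93200 = -45126*93200 = -4205743200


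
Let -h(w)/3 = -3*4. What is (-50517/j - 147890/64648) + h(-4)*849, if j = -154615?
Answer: 152742202951973/4997775260 ≈ 30562.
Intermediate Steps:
h(w) = 36 (h(w) = -(-9)*4 = -3*(-12) = 36)
(-50517/j - 147890/64648) + h(-4)*849 = (-50517/(-154615) - 147890/64648) + 36*849 = (-50517*(-1/154615) - 147890*1/64648) + 30564 = (50517/154615 - 73945/32324) + 30564 = -9800094667/4997775260 + 30564 = 152742202951973/4997775260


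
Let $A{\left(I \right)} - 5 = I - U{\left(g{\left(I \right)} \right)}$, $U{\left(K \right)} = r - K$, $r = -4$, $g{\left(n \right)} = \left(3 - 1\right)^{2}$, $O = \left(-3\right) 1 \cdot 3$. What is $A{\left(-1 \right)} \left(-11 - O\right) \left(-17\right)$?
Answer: $408$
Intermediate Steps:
$O = -9$ ($O = \left(-3\right) 3 = -9$)
$g{\left(n \right)} = 4$ ($g{\left(n \right)} = 2^{2} = 4$)
$U{\left(K \right)} = -4 - K$
$A{\left(I \right)} = 13 + I$ ($A{\left(I \right)} = 5 - \left(-4 - 4 - I\right) = 5 + \left(I - \left(-4 - 4\right)\right) = 5 + \left(I - -8\right) = 5 + \left(I + 8\right) = 5 + \left(8 + I\right) = 13 + I$)
$A{\left(-1 \right)} \left(-11 - O\right) \left(-17\right) = \left(13 - 1\right) \left(-11 - -9\right) \left(-17\right) = 12 \left(-11 + 9\right) \left(-17\right) = 12 \left(-2\right) \left(-17\right) = \left(-24\right) \left(-17\right) = 408$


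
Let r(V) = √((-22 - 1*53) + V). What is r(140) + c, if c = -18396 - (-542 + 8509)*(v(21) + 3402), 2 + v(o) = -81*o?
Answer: -13554329 + √65 ≈ -1.3554e+7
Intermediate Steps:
v(o) = -2 - 81*o
r(V) = √(-75 + V) (r(V) = √((-22 - 53) + V) = √(-75 + V))
c = -13554329 (c = -18396 - (-542 + 8509)*((-2 - 81*21) + 3402) = -18396 - 7967*((-2 - 1701) + 3402) = -18396 - 7967*(-1703 + 3402) = -18396 - 7967*1699 = -18396 - 1*13535933 = -18396 - 13535933 = -13554329)
r(140) + c = √(-75 + 140) - 13554329 = √65 - 13554329 = -13554329 + √65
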